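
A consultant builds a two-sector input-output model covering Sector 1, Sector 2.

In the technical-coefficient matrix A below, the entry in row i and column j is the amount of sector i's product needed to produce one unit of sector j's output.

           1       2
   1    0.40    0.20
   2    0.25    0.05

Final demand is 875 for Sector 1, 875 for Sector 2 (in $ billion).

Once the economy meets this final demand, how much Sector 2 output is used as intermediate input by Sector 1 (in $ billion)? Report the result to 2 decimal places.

z_21 = 483.77

I − A =
  [   0.60    -0.20]
  [  -0.25     0.95]
det(I−A) = (0.60)(0.95) − (-0.20)(-0.25) = 0.5200
adj(I−A) = [[0.95, 0.20], [0.25, 0.60]]
(I − A)⁻¹ = adj(I−A) / det(I−A) ≈
  [   1.8269     0.3846]
  [   0.4808     1.1538]
First solve x = (I − A)⁻¹ d = adj(I−A)·d / det(I−A); in particular x_1 = (0.95·875 + 0.20·875) / 0.5200 = 1006.25 / 0.5200 ≈ 1935.0962.
Intermediate flow from 2 to 1: z_21 = a_21 · x_1 = 0.25 × 1006.25 / 0.5200 = 251.5625 / 0.5200 ≈ 483.77.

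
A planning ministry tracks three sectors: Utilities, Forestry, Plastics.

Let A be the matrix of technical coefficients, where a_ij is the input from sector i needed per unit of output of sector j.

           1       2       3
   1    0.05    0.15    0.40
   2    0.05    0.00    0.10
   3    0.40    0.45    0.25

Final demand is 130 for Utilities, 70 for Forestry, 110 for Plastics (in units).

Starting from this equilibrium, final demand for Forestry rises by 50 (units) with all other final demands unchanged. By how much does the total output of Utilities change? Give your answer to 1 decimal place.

Δx_1 = 29.9

I − A =
  [   0.95    -0.15    -0.40]
  [  -0.05     1.00    -0.10]
  [  -0.40    -0.45     0.75]
Cofactors of I−A, C_ij = (−1)^(i+j)·(minor ij) (rows/columns in the sector order above):
  C_11 = (1.00)(0.75) − (-0.10)(-0.45) = 0.7050
  C_12 = −[(-0.05)(0.75) − (-0.10)(-0.40)] = 0.0775
  C_13 = (-0.05)(-0.45) − (1.00)(-0.40) = 0.4225
  C_21 = −[(-0.15)(0.75) − (-0.40)(-0.45)] = 0.2925
  C_22 = (0.95)(0.75) − (-0.40)(-0.40) = 0.5525
  C_23 = −[(0.95)(-0.45) − (-0.15)(-0.40)] = 0.4875
  C_31 = (-0.15)(-0.10) − (-0.40)(1.00) = 0.4150
  C_32 = −[(0.95)(-0.10) − (-0.40)(-0.05)] = 0.1150
  C_33 = (0.95)(1.00) − (-0.15)(-0.05) = 0.9425
det(I−A) = Σ_j (I−A)_1j·C_1j = (0.95)(0.7050) + (-0.15)(0.0775) + (-0.40)(0.4225) = 0.489125
adj(I−A) = Cᵀ =
  [ 0.7050   0.2925   0.4150]
  [ 0.0775   0.5525   0.1150]
  [ 0.4225   0.4875   0.9425]
(I − A)⁻¹ = adj(I−A) / det(I−A) ≈
  [   1.4413     0.5980     0.8485]
  [   0.1584     1.1296     0.2351]
  [   0.8638     0.9967     1.9269]
Δx = (I − A)⁻¹ Δd with Δd having +50 in the Forestry component and 0 elsewhere.
So Δx_1 = L_12 · (+50), where L_12 = adj(I−A)_12 / det(I−A) = 0.2925 / 0.489125.
Δx_1 = 0.2925 × (+50) / 0.489125 = 14.625 / 0.489125 ≈ 29.9.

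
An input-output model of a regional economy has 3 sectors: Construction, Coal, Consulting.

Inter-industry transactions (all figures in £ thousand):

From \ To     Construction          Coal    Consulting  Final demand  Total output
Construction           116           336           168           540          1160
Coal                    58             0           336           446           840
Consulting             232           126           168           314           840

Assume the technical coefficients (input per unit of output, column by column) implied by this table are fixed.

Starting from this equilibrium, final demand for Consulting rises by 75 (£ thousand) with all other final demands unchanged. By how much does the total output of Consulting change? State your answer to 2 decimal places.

Δx_3 = 114.48

Technical coefficients a_ij = z_ij / X_j:
  a_11 = 116/1160 = 0.10, a_21 = 58/1160 = 0.05, a_31 = 232/1160 = 0.20
  a_12 = 336/840 = 0.40, a_22 = 0/840 = 0.00, a_32 = 126/840 = 0.15
  a_13 = 168/840 = 0.20, a_23 = 336/840 = 0.40, a_33 = 168/840 = 0.20
I − A =
  [   0.90    -0.40    -0.20]
  [  -0.05     1.00    -0.40]
  [  -0.20    -0.15     0.80]
Cofactors of I−A, C_ij = (−1)^(i+j)·(minor ij) (rows/columns in the sector order above):
  C_11 = (1.00)(0.80) − (-0.40)(-0.15) = 0.7400
  C_12 = −[(-0.05)(0.80) − (-0.40)(-0.20)] = 0.1200
  C_13 = (-0.05)(-0.15) − (1.00)(-0.20) = 0.2075
  C_21 = −[(-0.40)(0.80) − (-0.20)(-0.15)] = 0.3500
  C_22 = (0.90)(0.80) − (-0.20)(-0.20) = 0.6800
  C_23 = −[(0.90)(-0.15) − (-0.40)(-0.20)] = 0.2150
  C_31 = (-0.40)(-0.40) − (-0.20)(1.00) = 0.3600
  C_32 = −[(0.90)(-0.40) − (-0.20)(-0.05)] = 0.3700
  C_33 = (0.90)(1.00) − (-0.40)(-0.05) = 0.8800
det(I−A) = Σ_j (I−A)_1j·C_1j = (0.90)(0.7400) + (-0.40)(0.1200) + (-0.20)(0.2075) = 0.5765
adj(I−A) = Cᵀ =
  [ 0.7400   0.3500   0.3600]
  [ 0.1200   0.6800   0.3700]
  [ 0.2075   0.2150   0.8800]
(I − A)⁻¹ = adj(I−A) / det(I−A) ≈
  [   1.2836     0.6071     0.6245]
  [   0.2082     1.1795     0.6418]
  [   0.3599     0.3729     1.5265]
Δx = (I − A)⁻¹ Δd with Δd having +75 in the Consulting component and 0 elsewhere.
So Δx_3 = L_33 · (+75), where L_33 = adj(I−A)_33 / det(I−A) = 0.8800 / 0.5765.
Δx_3 = 0.8800 × (+75) / 0.5765 = 66.00 / 0.5765 ≈ 114.48.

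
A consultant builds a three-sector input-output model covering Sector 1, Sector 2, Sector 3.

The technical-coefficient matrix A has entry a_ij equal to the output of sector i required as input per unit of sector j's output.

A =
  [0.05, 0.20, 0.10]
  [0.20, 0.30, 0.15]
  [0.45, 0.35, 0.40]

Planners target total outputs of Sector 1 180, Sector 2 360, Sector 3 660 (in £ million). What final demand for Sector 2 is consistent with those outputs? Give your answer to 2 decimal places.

I − A =
  [   0.95    -0.20    -0.10]
  [  -0.20     0.70    -0.15]
  [  -0.45    -0.35     0.60]
d = (I − A) x:
  d_1 = (+0.95)·180 + (-0.20)·360 + (-0.10)·660 = 33.00
  d_2 = (-0.20)·180 + (+0.70)·360 + (-0.15)·660 = 117.00
  d_3 = (-0.45)·180 + (-0.35)·360 + (+0.60)·660 = 189.00

d_2 = 117.00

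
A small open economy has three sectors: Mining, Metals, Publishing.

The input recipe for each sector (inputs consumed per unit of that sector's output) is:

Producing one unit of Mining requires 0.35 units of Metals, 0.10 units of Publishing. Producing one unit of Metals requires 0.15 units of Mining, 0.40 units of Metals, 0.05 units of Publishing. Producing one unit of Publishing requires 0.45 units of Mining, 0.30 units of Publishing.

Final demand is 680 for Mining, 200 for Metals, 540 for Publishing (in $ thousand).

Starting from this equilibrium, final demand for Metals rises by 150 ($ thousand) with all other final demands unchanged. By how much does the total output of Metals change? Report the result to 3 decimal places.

Δx_2 = 282.024

I − A =
  [   1.00    -0.15    -0.45]
  [  -0.35     0.60     0.00]
  [  -0.10    -0.05     0.70]
Cofactors of I−A, C_ij = (−1)^(i+j)·(minor ij) (rows/columns in the sector order above):
  C_11 = (0.60)(0.70) − (0.00)(-0.05) = 0.4200
  C_12 = −[(-0.35)(0.70) − (0.00)(-0.10)] = 0.2450
  C_13 = (-0.35)(-0.05) − (0.60)(-0.10) = 0.0775
  C_21 = −[(-0.15)(0.70) − (-0.45)(-0.05)] = 0.1275
  C_22 = (1.00)(0.70) − (-0.45)(-0.10) = 0.6550
  C_23 = −[(1.00)(-0.05) − (-0.15)(-0.10)] = 0.0650
  C_31 = (-0.15)(0.00) − (-0.45)(0.60) = 0.2700
  C_32 = −[(1.00)(0.00) − (-0.45)(-0.35)] = 0.1575
  C_33 = (1.00)(0.60) − (-0.15)(-0.35) = 0.5475
det(I−A) = Σ_j (I−A)_1j·C_1j = (1.00)(0.4200) + (-0.15)(0.2450) + (-0.45)(0.0775) = 0.348375
adj(I−A) = Cᵀ =
  [ 0.4200   0.1275   0.2700]
  [ 0.2450   0.6550   0.1575]
  [ 0.0775   0.0650   0.5475]
(I − A)⁻¹ = adj(I−A) / det(I−A) ≈
  [   1.2056     0.3660     0.7750]
  [   0.7033     1.8802     0.4521]
  [   0.2225     0.1866     1.5716]
Δx = (I − A)⁻¹ Δd with Δd having +150 in the Metals component and 0 elsewhere.
So Δx_2 = L_22 · (+150), where L_22 = adj(I−A)_22 / det(I−A) = 0.6550 / 0.348375.
Δx_2 = 0.6550 × (+150) / 0.348375 = 98.25 / 0.348375 ≈ 282.024.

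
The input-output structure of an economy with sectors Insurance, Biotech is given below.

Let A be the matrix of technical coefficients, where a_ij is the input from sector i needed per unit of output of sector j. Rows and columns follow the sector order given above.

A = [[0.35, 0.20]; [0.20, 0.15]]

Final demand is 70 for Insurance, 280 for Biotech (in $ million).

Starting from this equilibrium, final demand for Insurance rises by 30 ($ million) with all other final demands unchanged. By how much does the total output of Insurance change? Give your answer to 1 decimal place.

Δx_1 = 49.8

I − A =
  [   0.65    -0.20]
  [  -0.20     0.85]
det(I−A) = (0.65)(0.85) − (-0.20)(-0.20) = 0.5125
adj(I−A) = [[0.85, 0.20], [0.20, 0.65]]
(I − A)⁻¹ = adj(I−A) / det(I−A) ≈
  [   1.6585     0.3902]
  [   0.3902     1.2683]
Δx = (I − A)⁻¹ Δd with Δd having +30 in the Insurance component and 0 elsewhere.
So Δx_1 = L_11 · (+30), where L_11 = adj(I−A)_11 / det(I−A) = 0.85 / 0.5125.
Δx_1 = 0.85 × (+30) / 0.5125 = 25.50 / 0.5125 ≈ 49.8.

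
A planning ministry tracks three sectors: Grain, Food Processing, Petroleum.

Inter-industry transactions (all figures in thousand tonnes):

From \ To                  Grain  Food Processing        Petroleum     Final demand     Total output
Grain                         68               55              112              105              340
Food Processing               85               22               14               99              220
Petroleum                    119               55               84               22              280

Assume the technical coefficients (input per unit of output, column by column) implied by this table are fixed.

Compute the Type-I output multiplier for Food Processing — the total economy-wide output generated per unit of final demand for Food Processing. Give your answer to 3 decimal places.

Technical coefficients a_ij = z_ij / X_j:
  a_11 = 68/340 = 0.20, a_21 = 85/340 = 0.25, a_31 = 119/340 = 0.35
  a_12 = 55/220 = 0.25, a_22 = 22/220 = 0.10, a_32 = 55/220 = 0.25
  a_13 = 112/280 = 0.40, a_23 = 14/280 = 0.05, a_33 = 84/280 = 0.30
I − A =
  [   0.80    -0.25    -0.40]
  [  -0.25     0.90    -0.05]
  [  -0.35    -0.25     0.70]
Cofactors of I−A, C_ij = (−1)^(i+j)·(minor ij) (rows/columns in the sector order above):
  C_11 = (0.90)(0.70) − (-0.05)(-0.25) = 0.6175
  C_12 = −[(-0.25)(0.70) − (-0.05)(-0.35)] = 0.1925
  C_13 = (-0.25)(-0.25) − (0.90)(-0.35) = 0.3775
  C_21 = −[(-0.25)(0.70) − (-0.40)(-0.25)] = 0.2750
  C_22 = (0.80)(0.70) − (-0.40)(-0.35) = 0.4200
  C_23 = −[(0.80)(-0.25) − (-0.25)(-0.35)] = 0.2875
  C_31 = (-0.25)(-0.05) − (-0.40)(0.90) = 0.3725
  C_32 = −[(0.80)(-0.05) − (-0.40)(-0.25)] = 0.1400
  C_33 = (0.80)(0.90) − (-0.25)(-0.25) = 0.6575
det(I−A) = Σ_j (I−A)_1j·C_1j = (0.80)(0.6175) + (-0.25)(0.1925) + (-0.40)(0.3775) = 0.294875
adj(I−A) = Cᵀ =
  [ 0.6175   0.2750   0.3725]
  [ 0.1925   0.4200   0.1400]
  [ 0.3775   0.2875   0.6575]
(I − A)⁻¹ = adj(I−A) / det(I−A) ≈
  [   2.0941     0.9326     1.2632]
  [   0.6528     1.4243     0.4748]
  [   1.2802     0.9750     2.2298]
The output multiplier for sector j is the column-j sum of the Leontief inverse (I − A)⁻¹ = adj(I−A) / det(I−A).
Column 2 of adj(I−A): (0.2750, 0.4200, 0.2875); det(I−A) = 0.294875.
m_2 = (0.2750 + 0.4200 + 0.2875) / 0.294875 = 0.9825 / 0.294875 ≈ 3.332.

m_2 = 3.332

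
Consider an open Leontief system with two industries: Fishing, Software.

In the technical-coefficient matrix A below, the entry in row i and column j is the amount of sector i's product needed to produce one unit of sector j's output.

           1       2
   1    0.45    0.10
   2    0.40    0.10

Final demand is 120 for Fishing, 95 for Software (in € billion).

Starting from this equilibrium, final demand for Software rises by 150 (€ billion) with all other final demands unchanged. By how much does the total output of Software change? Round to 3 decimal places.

I − A =
  [   0.55    -0.10]
  [  -0.40     0.90]
det(I−A) = (0.55)(0.90) − (-0.10)(-0.40) = 0.4550
adj(I−A) = [[0.90, 0.10], [0.40, 0.55]]
(I − A)⁻¹ = adj(I−A) / det(I−A) ≈
  [   1.9780     0.2198]
  [   0.8791     1.2088]
Δx = (I − A)⁻¹ Δd with Δd having +150 in the Software component and 0 elsewhere.
So Δx_2 = L_22 · (+150), where L_22 = adj(I−A)_22 / det(I−A) = 0.55 / 0.4550.
Δx_2 = 0.55 × (+150) / 0.4550 = 82.50 / 0.4550 ≈ 181.319.

Δx_2 = 181.319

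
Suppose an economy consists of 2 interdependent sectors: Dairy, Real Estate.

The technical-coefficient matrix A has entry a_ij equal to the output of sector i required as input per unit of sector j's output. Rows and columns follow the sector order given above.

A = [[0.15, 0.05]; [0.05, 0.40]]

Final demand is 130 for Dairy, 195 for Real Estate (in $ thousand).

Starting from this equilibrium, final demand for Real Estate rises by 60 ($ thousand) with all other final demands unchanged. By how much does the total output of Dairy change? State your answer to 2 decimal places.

I − A =
  [   0.85    -0.05]
  [  -0.05     0.60]
det(I−A) = (0.85)(0.60) − (-0.05)(-0.05) = 0.5075
adj(I−A) = [[0.60, 0.05], [0.05, 0.85]]
(I − A)⁻¹ = adj(I−A) / det(I−A) ≈
  [   1.1823     0.0985]
  [   0.0985     1.6749]
Δx = (I − A)⁻¹ Δd with Δd having +60 in the Real Estate component and 0 elsewhere.
So Δx_1 = L_12 · (+60), where L_12 = adj(I−A)_12 / det(I−A) = 0.05 / 0.5075.
Δx_1 = 0.05 × (+60) / 0.5075 = 3.00 / 0.5075 ≈ 5.91.

Δx_1 = 5.91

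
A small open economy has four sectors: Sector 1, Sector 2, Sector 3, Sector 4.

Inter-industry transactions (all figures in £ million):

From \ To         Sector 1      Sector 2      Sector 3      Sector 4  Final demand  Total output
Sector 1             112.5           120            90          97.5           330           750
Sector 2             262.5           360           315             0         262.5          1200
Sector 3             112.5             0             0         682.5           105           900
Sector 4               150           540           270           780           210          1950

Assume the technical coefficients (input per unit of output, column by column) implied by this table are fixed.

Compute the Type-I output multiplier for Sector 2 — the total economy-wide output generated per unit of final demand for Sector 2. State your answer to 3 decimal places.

Technical coefficients a_ij = z_ij / X_j:
  a_11 = 112.5/750 = 0.15, a_21 = 262.5/750 = 0.35, a_31 = 112.5/750 = 0.15, a_41 = 150/750 = 0.20
  a_12 = 120/1200 = 0.10, a_22 = 360/1200 = 0.30, a_32 = 0/1200 = 0.00, a_42 = 540/1200 = 0.45
  a_13 = 90/900 = 0.10, a_23 = 315/900 = 0.35, a_33 = 0/900 = 0.00, a_43 = 270/900 = 0.30
  a_14 = 97.5/1950 = 0.05, a_24 = 0/1950 = 0.00, a_34 = 682.5/1950 = 0.35, a_44 = 780/1950 = 0.40
I − A =
  [   0.85    -0.10    -0.10    -0.05]
  [  -0.35     0.70    -0.35     0.00]
  [  -0.15     0.00     1.00    -0.35]
  [  -0.20    -0.45    -0.30     0.60]
Compute the cofactors C_ij = (−1)^(i+j)·(3×3 minor ij) of I−A; the adjugate is their transpose:
adj(I−A) = Cᵀ =
  [ 0.291375   0.087750   0.081375   0.071750]
  [ 0.229250   0.392500   0.201250   0.136500]
  [ 0.167125   0.153250   0.321125   0.201250]
  [ 0.352625   0.400250   0.338625   0.544250]
det(I−A) = Σ_j (I−A)_1j·C_1j = (0.85)(0.291375) + (-0.10)(0.229250) + (-0.10)(0.167125) + (-0.05)(0.352625) = 0.1904
(I − A)⁻¹ = adj(I−A) / det(I−A) ≈
  [   1.5303     0.4609     0.4274     0.3768]
  [   1.2040     2.0614     1.0570     0.7169]
  [   0.8778     0.8049     1.6866     1.0570]
  [   1.8520     2.1022     1.7785     2.8585]
The output multiplier for sector j is the column-j sum of the Leontief inverse (I − A)⁻¹ = adj(I−A) / det(I−A).
Column 2 of adj(I−A): (0.087750, 0.392500, 0.153250, 0.400250); det(I−A) = 0.1904.
m_2 = (0.087750 + 0.392500 + 0.153250 + 0.400250) / 0.1904 = 1.03375 / 0.1904 ≈ 5.429.

m_2 = 5.429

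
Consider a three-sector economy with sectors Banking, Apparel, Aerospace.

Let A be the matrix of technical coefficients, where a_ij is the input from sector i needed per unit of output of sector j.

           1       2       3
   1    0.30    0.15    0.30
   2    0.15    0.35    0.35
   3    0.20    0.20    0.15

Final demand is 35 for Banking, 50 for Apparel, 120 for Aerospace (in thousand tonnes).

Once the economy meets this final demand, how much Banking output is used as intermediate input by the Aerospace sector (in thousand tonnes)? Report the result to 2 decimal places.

z_13 = 76.12

I − A =
  [   0.70    -0.15    -0.30]
  [  -0.15     0.65    -0.35]
  [  -0.20    -0.20     0.85]
Cofactors of I−A, C_ij = (−1)^(i+j)·(minor ij) (rows/columns in the sector order above):
  C_11 = (0.65)(0.85) − (-0.35)(-0.20) = 0.4825
  C_12 = −[(-0.15)(0.85) − (-0.35)(-0.20)] = 0.1975
  C_13 = (-0.15)(-0.20) − (0.65)(-0.20) = 0.1600
  C_21 = −[(-0.15)(0.85) − (-0.30)(-0.20)] = 0.1875
  C_22 = (0.70)(0.85) − (-0.30)(-0.20) = 0.5350
  C_23 = −[(0.70)(-0.20) − (-0.15)(-0.20)] = 0.1700
  C_31 = (-0.15)(-0.35) − (-0.30)(0.65) = 0.2475
  C_32 = −[(0.70)(-0.35) − (-0.30)(-0.15)] = 0.2900
  C_33 = (0.70)(0.65) − (-0.15)(-0.15) = 0.4325
det(I−A) = Σ_j (I−A)_1j·C_1j = (0.70)(0.4825) + (-0.15)(0.1975) + (-0.30)(0.1600) = 0.260125
adj(I−A) = Cᵀ =
  [ 0.4825   0.1875   0.2475]
  [ 0.1975   0.5350   0.2900]
  [ 0.1600   0.1700   0.4325]
(I − A)⁻¹ = adj(I−A) / det(I−A) ≈
  [   1.8549     0.7208     0.9515]
  [   0.7593     2.0567     1.1148]
  [   0.6151     0.6535     1.6627]
First solve x = (I − A)⁻¹ d = adj(I−A)·d / det(I−A); in particular x_3 = (0.1600·35 + 0.1700·50 + 0.4325·120) / 0.260125 = 66.00 / 0.260125 ≈ 253.7242.
Intermediate flow from 1 to 3: z_13 = a_13 · x_3 = 0.30 × 66.00 / 0.260125 = 19.80 / 0.260125 ≈ 76.12.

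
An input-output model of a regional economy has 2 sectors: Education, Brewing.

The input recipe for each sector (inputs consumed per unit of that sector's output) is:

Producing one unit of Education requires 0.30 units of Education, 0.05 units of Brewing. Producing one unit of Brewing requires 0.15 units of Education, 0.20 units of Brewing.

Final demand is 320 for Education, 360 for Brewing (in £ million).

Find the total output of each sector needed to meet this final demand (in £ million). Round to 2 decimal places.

I − A =
  [   0.70    -0.15]
  [  -0.05     0.80]
det(I−A) = (0.70)(0.80) − (-0.15)(-0.05) = 0.5525
adj(I−A) = [[0.80, 0.15], [0.05, 0.70]]
(I − A)⁻¹ = adj(I−A) / det(I−A) ≈
  [   1.4480     0.2715]
  [   0.0905     1.2670]
x = (I − A)⁻¹ d = adj(I−A)·d / det(I−A), with det(I−A) = 0.5525:
  x_E = (0.80·320 + 0.15·360) / 0.5525 = 310.00 / 0.5525 ≈ 561.09
  x_B = (0.05·320 + 0.70·360) / 0.5525 = 268.00 / 0.5525 ≈ 485.07

x_E = 561.09, x_B = 485.07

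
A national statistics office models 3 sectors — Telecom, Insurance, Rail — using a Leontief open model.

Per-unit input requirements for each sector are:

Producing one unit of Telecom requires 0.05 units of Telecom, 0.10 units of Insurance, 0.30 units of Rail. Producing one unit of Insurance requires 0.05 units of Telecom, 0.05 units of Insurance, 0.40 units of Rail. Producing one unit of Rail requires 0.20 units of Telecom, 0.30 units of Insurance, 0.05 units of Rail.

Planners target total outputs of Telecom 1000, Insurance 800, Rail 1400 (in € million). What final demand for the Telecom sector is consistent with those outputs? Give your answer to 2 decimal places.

I − A =
  [   0.95    -0.05    -0.20]
  [  -0.10     0.95    -0.30]
  [  -0.30    -0.40     0.95]
d = (I − A) x:
  d_T = (+0.95)·1000 + (-0.05)·800 + (-0.20)·1400 = 630.00
  d_I = (-0.10)·1000 + (+0.95)·800 + (-0.30)·1400 = 240.00
  d_R = (-0.30)·1000 + (-0.40)·800 + (+0.95)·1400 = 710.00

d_T = 630.00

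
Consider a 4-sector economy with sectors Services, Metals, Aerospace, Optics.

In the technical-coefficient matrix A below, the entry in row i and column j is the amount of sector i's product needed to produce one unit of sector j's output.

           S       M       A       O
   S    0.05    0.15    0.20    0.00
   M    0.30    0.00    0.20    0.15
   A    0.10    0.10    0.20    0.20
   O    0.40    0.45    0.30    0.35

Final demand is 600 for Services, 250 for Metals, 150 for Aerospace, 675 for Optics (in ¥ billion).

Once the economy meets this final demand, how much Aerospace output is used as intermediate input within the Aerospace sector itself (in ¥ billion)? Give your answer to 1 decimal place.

I − A =
  [   0.95    -0.15    -0.20     0.00]
  [  -0.30     1.00    -0.20    -0.15]
  [  -0.10    -0.10     0.80    -0.20]
  [  -0.40    -0.45    -0.30     0.65]
Compute the cofactors C_ij = (−1)^(i+j)·(3×3 minor ij) of I−A; the adjugate is their transpose:
adj(I−A) = Cᵀ =
  [ 0.370500   0.100000   0.142750   0.067000]
  [ 0.219500   0.408000   0.217250   0.161000]
  [ 0.190750   0.169000   0.515125   0.197500]
  [ 0.468000   0.422000   0.476000   0.676000]
det(I−A) = Σ_j (I−A)_1j·C_1j = (0.95)(0.370500) + (-0.15)(0.219500) + (-0.20)(0.190750) + (0.00)(0.468000) = 0.2809
(I − A)⁻¹ = adj(I−A) / det(I−A) ≈
  [   1.3190     0.3560     0.5082     0.2385]
  [   0.7814     1.4525     0.7734     0.5732]
  [   0.6791     0.6016     1.8338     0.7031]
  [   1.6661     1.5023     1.6946     2.4066]
First solve x = (I − A)⁻¹ d = adj(I−A)·d / det(I−A); in particular x_A = (0.190750·600 + 0.169000·250 + 0.515125·150 + 0.197500·675) / 0.2809 = 367.28125 / 0.2809 ≈ 1307.516.
Intermediate flow from A to A: z_AA = a_AA · x_A = 0.20 × 367.28125 / 0.2809 = 73.45625 / 0.2809 ≈ 261.5.

z_AA = 261.5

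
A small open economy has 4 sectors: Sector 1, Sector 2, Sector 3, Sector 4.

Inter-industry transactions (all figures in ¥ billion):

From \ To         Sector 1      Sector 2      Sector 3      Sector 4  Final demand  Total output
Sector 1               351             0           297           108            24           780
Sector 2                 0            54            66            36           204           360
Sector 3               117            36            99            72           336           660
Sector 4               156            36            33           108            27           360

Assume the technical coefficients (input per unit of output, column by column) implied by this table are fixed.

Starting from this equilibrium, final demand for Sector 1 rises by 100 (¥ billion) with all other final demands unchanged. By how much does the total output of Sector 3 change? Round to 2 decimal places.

Δx_3 = 76.02

Technical coefficients a_ij = z_ij / X_j:
  a_11 = 351/780 = 0.45, a_21 = 0/780 = 0.00, a_31 = 117/780 = 0.15, a_41 = 156/780 = 0.20
  a_12 = 0/360 = 0.00, a_22 = 54/360 = 0.15, a_32 = 36/360 = 0.10, a_42 = 36/360 = 0.10
  a_13 = 297/660 = 0.45, a_23 = 66/660 = 0.10, a_33 = 99/660 = 0.15, a_43 = 33/660 = 0.05
  a_14 = 108/360 = 0.30, a_24 = 36/360 = 0.10, a_34 = 72/360 = 0.20, a_44 = 108/360 = 0.30
I − A =
  [   0.55     0.00    -0.45    -0.30]
  [   0.00     0.85    -0.10    -0.10]
  [  -0.15    -0.10     0.85    -0.20]
  [  -0.20    -0.10    -0.05     0.70]
Compute the cofactors C_ij = (−1)^(i+j)·(3×3 minor ij) of I−A; the adjugate is their transpose:
adj(I−A) = Cᵀ =
  [ 0.479250   0.067500   0.279000   0.294750]
  [ 0.032250   0.203250   0.044250   0.055500]
  [ 0.123750   0.048000   0.270750   0.137250]
  [ 0.150375   0.051750   0.105375   0.334500]
det(I−A) = Σ_j (I−A)_1j·C_1j = (0.55)(0.479250) + (0.00)(0.032250) + (-0.45)(0.123750) + (-0.30)(0.150375) = 0.1627875
(I − A)⁻¹ = adj(I−A) / det(I−A) ≈
  [   2.9440     0.4147     1.7139     1.8106]
  [   0.1981     1.2486     0.2718     0.3409]
  [   0.7602     0.2949     1.6632     0.8431]
  [   0.9238     0.3179     0.6473     2.0548]
Δx = (I − A)⁻¹ Δd with Δd having +100 in the Sector 1 component and 0 elsewhere.
So Δx_3 = L_31 · (+100), where L_31 = adj(I−A)_31 / det(I−A) = 0.123750 / 0.1627875.
Δx_3 = 0.123750 × (+100) / 0.1627875 = 12.375 / 0.1627875 ≈ 76.02.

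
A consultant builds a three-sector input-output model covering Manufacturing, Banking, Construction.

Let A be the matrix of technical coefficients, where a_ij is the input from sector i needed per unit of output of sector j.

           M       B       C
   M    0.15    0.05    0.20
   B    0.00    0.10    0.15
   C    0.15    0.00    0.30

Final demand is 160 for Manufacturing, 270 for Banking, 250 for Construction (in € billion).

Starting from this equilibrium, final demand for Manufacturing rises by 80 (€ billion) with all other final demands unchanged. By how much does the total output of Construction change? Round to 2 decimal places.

Δx_C = 21.29

I − A =
  [   0.85    -0.05    -0.20]
  [   0.00     0.90    -0.15]
  [  -0.15     0.00     0.70]
Cofactors of I−A, C_ij = (−1)^(i+j)·(minor ij) (rows/columns in the sector order above):
  C_11 = (0.90)(0.70) − (-0.15)(0.00) = 0.6300
  C_12 = −[(0.00)(0.70) − (-0.15)(-0.15)] = 0.0225
  C_13 = (0.00)(0.00) − (0.90)(-0.15) = 0.1350
  C_21 = −[(-0.05)(0.70) − (-0.20)(0.00)] = 0.0350
  C_22 = (0.85)(0.70) − (-0.20)(-0.15) = 0.5650
  C_23 = −[(0.85)(0.00) − (-0.05)(-0.15)] = 0.0075
  C_31 = (-0.05)(-0.15) − (-0.20)(0.90) = 0.1875
  C_32 = −[(0.85)(-0.15) − (-0.20)(0.00)] = 0.1275
  C_33 = (0.85)(0.90) − (-0.05)(0.00) = 0.7650
det(I−A) = Σ_j (I−A)_1j·C_1j = (0.85)(0.6300) + (-0.05)(0.0225) + (-0.20)(0.1350) = 0.507375
adj(I−A) = Cᵀ =
  [ 0.6300   0.0350   0.1875]
  [ 0.0225   0.5650   0.1275]
  [ 0.1350   0.0075   0.7650]
(I − A)⁻¹ = adj(I−A) / det(I−A) ≈
  [   1.2417     0.0690     0.3695]
  [   0.0443     1.1136     0.2513]
  [   0.2661     0.0148     1.5078]
Δx = (I − A)⁻¹ Δd with Δd having +80 in the Manufacturing component and 0 elsewhere.
So Δx_C = L_CM · (+80), where L_CM = adj(I−A)_CM / det(I−A) = 0.1350 / 0.507375.
Δx_C = 0.1350 × (+80) / 0.507375 = 10.80 / 0.507375 ≈ 21.29.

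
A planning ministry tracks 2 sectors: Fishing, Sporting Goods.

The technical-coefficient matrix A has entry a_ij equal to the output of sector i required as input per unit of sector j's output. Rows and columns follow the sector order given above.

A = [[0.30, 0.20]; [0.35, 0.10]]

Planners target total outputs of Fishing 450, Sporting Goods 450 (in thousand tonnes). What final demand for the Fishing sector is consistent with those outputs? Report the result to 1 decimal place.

d_1 = 225.0

I − A =
  [   0.70    -0.20]
  [  -0.35     0.90]
d = (I − A) x:
  d_1 = (+0.70)·450 + (-0.20)·450 = 225.0
  d_2 = (-0.35)·450 + (+0.90)·450 = 247.5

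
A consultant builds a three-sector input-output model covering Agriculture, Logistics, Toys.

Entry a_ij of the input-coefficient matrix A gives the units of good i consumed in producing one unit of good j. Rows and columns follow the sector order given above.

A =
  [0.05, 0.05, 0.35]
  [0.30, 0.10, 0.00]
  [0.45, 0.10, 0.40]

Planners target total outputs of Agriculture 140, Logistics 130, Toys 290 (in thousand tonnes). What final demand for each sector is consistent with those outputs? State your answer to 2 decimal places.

I − A =
  [   0.95    -0.05    -0.35]
  [  -0.30     0.90     0.00]
  [  -0.45    -0.10     0.60]
d = (I − A) x:
  d_1 = (+0.95)·140 + (-0.05)·130 + (-0.35)·290 = 25.00
  d_2 = (-0.30)·140 + (+0.90)·130 + (+0.00)·290 = 75.00
  d_3 = (-0.45)·140 + (-0.10)·130 + (+0.60)·290 = 98.00

d_1 = 25.00, d_2 = 75.00, d_3 = 98.00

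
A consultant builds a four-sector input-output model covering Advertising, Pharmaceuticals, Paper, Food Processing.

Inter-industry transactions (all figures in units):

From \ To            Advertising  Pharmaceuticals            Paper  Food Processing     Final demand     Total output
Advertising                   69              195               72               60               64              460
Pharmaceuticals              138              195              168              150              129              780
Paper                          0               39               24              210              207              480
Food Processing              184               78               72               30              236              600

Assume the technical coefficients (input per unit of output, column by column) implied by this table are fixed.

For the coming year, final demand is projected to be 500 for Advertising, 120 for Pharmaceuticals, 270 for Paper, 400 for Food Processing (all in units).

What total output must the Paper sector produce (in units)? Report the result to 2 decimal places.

x_3 = 830.36

Technical coefficients a_ij = z_ij / X_j:
  a_11 = 69/460 = 0.15, a_21 = 138/460 = 0.30, a_31 = 0/460 = 0.00, a_41 = 184/460 = 0.40
  a_12 = 195/780 = 0.25, a_22 = 195/780 = 0.25, a_32 = 39/780 = 0.05, a_42 = 78/780 = 0.10
  a_13 = 72/480 = 0.15, a_23 = 168/480 = 0.35, a_33 = 24/480 = 0.05, a_43 = 72/480 = 0.15
  a_14 = 60/600 = 0.10, a_24 = 150/600 = 0.25, a_34 = 210/600 = 0.35, a_44 = 30/600 = 0.05
I − A =
  [   0.85    -0.25    -0.15    -0.10]
  [  -0.30     0.75    -0.35    -0.25]
  [   0.00    -0.05     0.95    -0.35]
  [  -0.40    -0.10    -0.15     0.95]
Compute the cofactors C_ij = (−1)^(i+j)·(3×3 minor ij) of I−A; the adjugate is their transpose:
adj(I−A) = Cᵀ =
  [ 0.583000   0.235125   0.210375   0.200750]
  [ 0.399000   0.663500   0.362750   0.350250]
  [ 0.134750   0.103125   0.455125   0.209000]
  [ 0.308750   0.185125   0.198625   0.517250]
det(I−A) = Σ_j (I−A)_1j·C_1j = (0.85)(0.583000) + (-0.25)(0.399000) + (-0.15)(0.134750) + (-0.10)(0.308750) = 0.3447125
(I − A)⁻¹ = adj(I−A) / det(I−A) ≈
  [   1.6913     0.6821     0.6103     0.5824]
  [   1.1575     1.9248     1.0523     1.0161]
  [   0.3909     0.2992     1.3203     0.6063]
  [   0.8957     0.5370     0.5762     1.5005]
x = (I − A)⁻¹ d = adj(I−A)·d / det(I−A), with det(I−A) = 0.3447125:
  x_1 = (0.583000·500 + 0.235125·120 + 0.210375·270 + 0.200750·400) / 0.3447125 = 456.81625 / 0.3447125 ≈ 1325.21
  x_2 = (0.399000·500 + 0.663500·120 + 0.362750·270 + 0.350250·400) / 0.3447125 = 517.1625 / 0.3447125 ≈ 1500.27
  x_3 = (0.134750·500 + 0.103125·120 + 0.455125·270 + 0.209000·400) / 0.3447125 = 286.23375 / 0.3447125 ≈ 830.36
  x_4 = (0.308750·500 + 0.185125·120 + 0.198625·270 + 0.517250·400) / 0.3447125 = 437.11875 / 0.3447125 ≈ 1268.07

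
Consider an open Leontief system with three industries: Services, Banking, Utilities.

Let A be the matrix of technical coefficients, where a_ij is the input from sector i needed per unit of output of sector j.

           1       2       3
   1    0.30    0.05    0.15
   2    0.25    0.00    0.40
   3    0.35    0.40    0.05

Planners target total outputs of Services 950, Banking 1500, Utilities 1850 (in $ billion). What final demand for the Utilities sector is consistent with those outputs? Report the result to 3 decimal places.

I − A =
  [   0.70    -0.05    -0.15]
  [  -0.25     1.00    -0.40]
  [  -0.35    -0.40     0.95]
d = (I − A) x:
  d_1 = (+0.70)·950 + (-0.05)·1500 + (-0.15)·1850 = 312.500
  d_2 = (-0.25)·950 + (+1.00)·1500 + (-0.40)·1850 = 522.500
  d_3 = (-0.35)·950 + (-0.40)·1500 + (+0.95)·1850 = 825.000

d_3 = 825.000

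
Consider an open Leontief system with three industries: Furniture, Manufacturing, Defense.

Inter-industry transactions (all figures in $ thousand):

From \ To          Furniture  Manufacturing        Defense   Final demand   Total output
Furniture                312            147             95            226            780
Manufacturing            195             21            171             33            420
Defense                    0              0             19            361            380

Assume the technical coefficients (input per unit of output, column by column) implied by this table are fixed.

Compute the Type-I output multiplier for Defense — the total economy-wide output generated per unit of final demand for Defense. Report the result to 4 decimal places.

Technical coefficients a_ij = z_ij / X_j:
  a_FF = 312/780 = 0.40, a_MF = 195/780 = 0.25, a_DF = 0/780 = 0.00
  a_FM = 147/420 = 0.35, a_MM = 21/420 = 0.05, a_DM = 0/420 = 0.00
  a_FD = 95/380 = 0.25, a_MD = 171/380 = 0.45, a_DD = 19/380 = 0.05
I − A =
  [   0.60    -0.35    -0.25]
  [  -0.25     0.95    -0.45]
  [   0.00     0.00     0.95]
Cofactors of I−A, C_ij = (−1)^(i+j)·(minor ij) (rows/columns in the sector order above):
  C_11 = (0.95)(0.95) − (-0.45)(0.00) = 0.9025
  C_12 = −[(-0.25)(0.95) − (-0.45)(0.00)] = 0.2375
  C_13 = (-0.25)(0.00) − (0.95)(0.00) = 0.0000
  C_21 = −[(-0.35)(0.95) − (-0.25)(0.00)] = 0.3325
  C_22 = (0.60)(0.95) − (-0.25)(0.00) = 0.5700
  C_23 = −[(0.60)(0.00) − (-0.35)(0.00)] = 0.0000
  C_31 = (-0.35)(-0.45) − (-0.25)(0.95) = 0.3950
  C_32 = −[(0.60)(-0.45) − (-0.25)(-0.25)] = 0.3325
  C_33 = (0.60)(0.95) − (-0.35)(-0.25) = 0.4825
det(I−A) = Σ_j (I−A)_1j·C_1j = (0.60)(0.9025) + (-0.35)(0.2375) + (-0.25)(0.0000) = 0.458375
adj(I−A) = Cᵀ =
  [ 0.9025   0.3325   0.3950]
  [ 0.2375   0.5700   0.3325]
  [ 0.0000   0.0000   0.4825]
(I − A)⁻¹ = adj(I−A) / det(I−A) ≈
  [   1.96891     0.72539     0.86174]
  [   0.51813     1.24352     0.72539]
  [   0.00000     0.00000     1.05263]
The output multiplier for sector j is the column-j sum of the Leontief inverse (I − A)⁻¹ = adj(I−A) / det(I−A).
Column D of adj(I−A): (0.3950, 0.3325, 0.4825); det(I−A) = 0.458375.
m_D = (0.3950 + 0.3325 + 0.4825) / 0.458375 = 1.21 / 0.458375 ≈ 2.6398.

m_D = 2.6398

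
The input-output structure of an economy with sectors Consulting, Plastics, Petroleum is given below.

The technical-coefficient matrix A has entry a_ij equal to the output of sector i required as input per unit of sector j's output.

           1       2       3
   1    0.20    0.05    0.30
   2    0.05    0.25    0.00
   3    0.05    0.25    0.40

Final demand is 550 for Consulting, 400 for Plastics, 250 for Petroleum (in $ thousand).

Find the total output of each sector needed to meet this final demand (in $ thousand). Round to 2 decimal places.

I − A =
  [   0.80    -0.05    -0.30]
  [  -0.05     0.75     0.00]
  [  -0.05    -0.25     0.60]
Cofactors of I−A, C_ij = (−1)^(i+j)·(minor ij) (rows/columns in the sector order above):
  C_11 = (0.75)(0.60) − (0.00)(-0.25) = 0.4500
  C_12 = −[(-0.05)(0.60) − (0.00)(-0.05)] = 0.0300
  C_13 = (-0.05)(-0.25) − (0.75)(-0.05) = 0.0500
  C_21 = −[(-0.05)(0.60) − (-0.30)(-0.25)] = 0.1050
  C_22 = (0.80)(0.60) − (-0.30)(-0.05) = 0.4650
  C_23 = −[(0.80)(-0.25) − (-0.05)(-0.05)] = 0.2025
  C_31 = (-0.05)(0.00) − (-0.30)(0.75) = 0.2250
  C_32 = −[(0.80)(0.00) − (-0.30)(-0.05)] = 0.0150
  C_33 = (0.80)(0.75) − (-0.05)(-0.05) = 0.5975
det(I−A) = Σ_j (I−A)_1j·C_1j = (0.80)(0.4500) + (-0.05)(0.0300) + (-0.30)(0.0500) = 0.3435
adj(I−A) = Cᵀ =
  [ 0.4500   0.1050   0.2250]
  [ 0.0300   0.4650   0.0150]
  [ 0.0500   0.2025   0.5975]
(I − A)⁻¹ = adj(I−A) / det(I−A) ≈
  [   1.3100     0.3057     0.6550]
  [   0.0873     1.3537     0.0437]
  [   0.1456     0.5895     1.7394]
x = (I − A)⁻¹ d = adj(I−A)·d / det(I−A), with det(I−A) = 0.3435:
  x_1 = (0.4500·550 + 0.1050·400 + 0.2250·250) / 0.3435 = 345.75 / 0.3435 ≈ 1006.55
  x_2 = (0.0300·550 + 0.4650·400 + 0.0150·250) / 0.3435 = 206.25 / 0.3435 ≈ 600.44
  x_3 = (0.0500·550 + 0.2025·400 + 0.5975·250) / 0.3435 = 257.875 / 0.3435 ≈ 750.73

x_1 = 1006.55, x_2 = 600.44, x_3 = 750.73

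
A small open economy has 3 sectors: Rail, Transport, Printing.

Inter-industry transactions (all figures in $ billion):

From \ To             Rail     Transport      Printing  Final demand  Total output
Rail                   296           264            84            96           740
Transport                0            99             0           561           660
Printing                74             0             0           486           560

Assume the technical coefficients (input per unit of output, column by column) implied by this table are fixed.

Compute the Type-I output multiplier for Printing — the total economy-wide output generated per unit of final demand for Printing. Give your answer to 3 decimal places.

m_P = 1.282

Technical coefficients a_ij = z_ij / X_j:
  a_RR = 296/740 = 0.40, a_TR = 0/740 = 0.00, a_PR = 74/740 = 0.10
  a_RT = 264/660 = 0.40, a_TT = 99/660 = 0.15, a_PT = 0/660 = 0.00
  a_RP = 84/560 = 0.15, a_TP = 0/560 = 0.00, a_PP = 0/560 = 0.00
I − A =
  [   0.60    -0.40    -0.15]
  [   0.00     0.85     0.00]
  [  -0.10     0.00     1.00]
Cofactors of I−A, C_ij = (−1)^(i+j)·(minor ij) (rows/columns in the sector order above):
  C_11 = (0.85)(1.00) − (0.00)(0.00) = 0.8500
  C_12 = −[(0.00)(1.00) − (0.00)(-0.10)] = 0.0000
  C_13 = (0.00)(0.00) − (0.85)(-0.10) = 0.0850
  C_21 = −[(-0.40)(1.00) − (-0.15)(0.00)] = 0.4000
  C_22 = (0.60)(1.00) − (-0.15)(-0.10) = 0.5850
  C_23 = −[(0.60)(0.00) − (-0.40)(-0.10)] = 0.0400
  C_31 = (-0.40)(0.00) − (-0.15)(0.85) = 0.1275
  C_32 = −[(0.60)(0.00) − (-0.15)(0.00)] = 0.0000
  C_33 = (0.60)(0.85) − (-0.40)(0.00) = 0.5100
det(I−A) = Σ_j (I−A)_1j·C_1j = (0.60)(0.8500) + (-0.40)(0.0000) + (-0.15)(0.0850) = 0.49725
adj(I−A) = Cᵀ =
  [ 0.8500   0.4000   0.1275]
  [ 0.0000   0.5850   0.0000]
  [ 0.0850   0.0400   0.5100]
(I − A)⁻¹ = adj(I−A) / det(I−A) ≈
  [   1.7094     0.8044     0.2564]
  [   0.0000     1.1765     0.0000]
  [   0.1709     0.0804     1.0256]
The output multiplier for sector j is the column-j sum of the Leontief inverse (I − A)⁻¹ = adj(I−A) / det(I−A).
Column P of adj(I−A): (0.1275, 0.0000, 0.5100); det(I−A) = 0.49725.
m_P = (0.1275 + 0.0000 + 0.5100) / 0.49725 = 0.6375 / 0.49725 ≈ 1.282.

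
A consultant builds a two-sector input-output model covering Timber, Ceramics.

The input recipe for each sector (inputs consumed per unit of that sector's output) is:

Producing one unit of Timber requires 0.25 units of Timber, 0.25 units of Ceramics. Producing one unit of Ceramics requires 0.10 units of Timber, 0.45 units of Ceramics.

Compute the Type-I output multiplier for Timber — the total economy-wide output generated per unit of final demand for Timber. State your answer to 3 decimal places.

I − A =
  [   0.75    -0.10]
  [  -0.25     0.55]
det(I−A) = (0.75)(0.55) − (-0.10)(-0.25) = 0.3875
adj(I−A) = [[0.55, 0.10], [0.25, 0.75]]
(I − A)⁻¹ = adj(I−A) / det(I−A) ≈
  [   1.4194     0.2581]
  [   0.6452     1.9355]
The output multiplier for sector j is the column-j sum of the Leontief inverse (I − A)⁻¹ = adj(I−A) / det(I−A).
Column 1 of adj(I−A): (0.55, 0.25); det(I−A) = 0.3875.
m_1 = (0.55 + 0.25) / 0.3875 = 0.80 / 0.3875 ≈ 2.065.

m_1 = 2.065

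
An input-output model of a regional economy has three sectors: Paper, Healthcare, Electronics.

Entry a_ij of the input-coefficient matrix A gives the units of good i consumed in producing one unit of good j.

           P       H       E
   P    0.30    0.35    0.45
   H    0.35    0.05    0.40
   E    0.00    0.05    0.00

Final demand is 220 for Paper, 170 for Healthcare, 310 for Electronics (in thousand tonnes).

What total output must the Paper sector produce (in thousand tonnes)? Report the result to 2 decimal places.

I − A =
  [   0.70    -0.35    -0.45]
  [  -0.35     0.95    -0.40]
  [   0.00    -0.05     1.00]
Cofactors of I−A, C_ij = (−1)^(i+j)·(minor ij) (rows/columns in the sector order above):
  C_11 = (0.95)(1.00) − (-0.40)(-0.05) = 0.9300
  C_12 = −[(-0.35)(1.00) − (-0.40)(0.00)] = 0.3500
  C_13 = (-0.35)(-0.05) − (0.95)(0.00) = 0.0175
  C_21 = −[(-0.35)(1.00) − (-0.45)(-0.05)] = 0.3725
  C_22 = (0.70)(1.00) − (-0.45)(0.00) = 0.7000
  C_23 = −[(0.70)(-0.05) − (-0.35)(0.00)] = 0.0350
  C_31 = (-0.35)(-0.40) − (-0.45)(0.95) = 0.5675
  C_32 = −[(0.70)(-0.40) − (-0.45)(-0.35)] = 0.4375
  C_33 = (0.70)(0.95) − (-0.35)(-0.35) = 0.5425
det(I−A) = Σ_j (I−A)_1j·C_1j = (0.70)(0.9300) + (-0.35)(0.3500) + (-0.45)(0.0175) = 0.520625
adj(I−A) = Cᵀ =
  [ 0.9300   0.3725   0.5675]
  [ 0.3500   0.7000   0.4375]
  [ 0.0175   0.0350   0.5425]
(I − A)⁻¹ = adj(I−A) / det(I−A) ≈
  [   1.7863     0.7155     1.0900]
  [   0.6723     1.3445     0.8403]
  [   0.0336     0.0672     1.0420]
x = (I − A)⁻¹ d = adj(I−A)·d / det(I−A), with det(I−A) = 0.520625:
  x_P = (0.9300·220 + 0.3725·170 + 0.5675·310) / 0.520625 = 443.85 / 0.520625 ≈ 852.53
  x_H = (0.3500·220 + 0.7000·170 + 0.4375·310) / 0.520625 = 331.625 / 0.520625 ≈ 636.97
  x_E = (0.0175·220 + 0.0350·170 + 0.5425·310) / 0.520625 = 177.975 / 0.520625 ≈ 341.85

x_P = 852.53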